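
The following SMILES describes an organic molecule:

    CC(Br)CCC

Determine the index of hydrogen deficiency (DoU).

Degree of unsaturation = (number of rings) + (number of π bonds).
Ring closures in the SMILES: 0.
π bonds: none → 0 DoU from unsaturation.
Total DoU = 0 + 0 = 0.

0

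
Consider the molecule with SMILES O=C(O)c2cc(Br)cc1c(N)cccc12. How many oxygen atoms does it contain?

Scan the SMILES for O atoms (remember two-letter symbols like Cl and Br are single atoms).
Oxygen count: 2.

2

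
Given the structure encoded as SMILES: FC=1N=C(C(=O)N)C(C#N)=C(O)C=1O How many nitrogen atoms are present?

Scan the SMILES for N atoms (remember two-letter symbols like Cl and Br are single atoms).
Nitrogen count: 3.

3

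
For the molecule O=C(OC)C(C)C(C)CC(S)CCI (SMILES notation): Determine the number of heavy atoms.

14

Every atom symbol written in the SMILES (organic subset) is one heavy atom; implicit H are not written.
Heavy atoms by element → C:10, I:1, O:2, S:1.
Total: 14.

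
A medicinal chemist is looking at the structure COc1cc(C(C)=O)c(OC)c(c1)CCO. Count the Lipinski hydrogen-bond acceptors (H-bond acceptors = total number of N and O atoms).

N atoms: 0; O atoms: 4.
Lipinski HBA = 0 + 4 = 4.

4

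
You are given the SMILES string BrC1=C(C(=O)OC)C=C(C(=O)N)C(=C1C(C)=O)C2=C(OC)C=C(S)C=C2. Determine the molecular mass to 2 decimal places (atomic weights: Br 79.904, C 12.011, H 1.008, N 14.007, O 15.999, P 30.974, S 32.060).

First, the molecular formula is C18H16BrNO5S (counting implicit H from valence).
  Br: 1 × 79.904 = 79.904
  C: 18 × 12.011 = 216.198
  H: 16 × 1.008 = 16.128
  N: 1 × 14.007 = 14.007
  O: 5 × 15.999 = 79.995
  S: 1 × 32.060 = 32.060
Sum: 1×79.904 + 18×12.011 + 16×1.008 + 1×14.007 + 5×15.999 + 1×32.060 = 438.292 → 438.29 g/mol.

438.29 g/mol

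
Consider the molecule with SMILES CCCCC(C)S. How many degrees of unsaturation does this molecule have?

0

Molecular formula: C6H14S.
DoU = (2C + 2 + N − H − X) / 2, where X is the halogen count and O/S are ignored.
    = (2·6 + 2 + 0 − 14 − 0) / 2 = 0 / 2 = 0.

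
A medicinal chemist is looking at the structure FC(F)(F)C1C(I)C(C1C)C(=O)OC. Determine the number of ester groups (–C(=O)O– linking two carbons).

The ester motif appears at heavy-atom position 11 in the SMILES.
Ester count: 1.

1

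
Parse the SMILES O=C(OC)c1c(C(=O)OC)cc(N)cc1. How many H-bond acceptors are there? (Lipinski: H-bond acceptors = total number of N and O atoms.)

5

N atoms: 1; O atoms: 4.
Lipinski HBA = 1 + 4 = 5.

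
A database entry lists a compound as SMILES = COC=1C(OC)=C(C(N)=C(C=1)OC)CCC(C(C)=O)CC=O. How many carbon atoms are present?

16

Count every carbon token in the SMILES (each C, including those in ring-closure positions and inside branches).
Carbon count: 16.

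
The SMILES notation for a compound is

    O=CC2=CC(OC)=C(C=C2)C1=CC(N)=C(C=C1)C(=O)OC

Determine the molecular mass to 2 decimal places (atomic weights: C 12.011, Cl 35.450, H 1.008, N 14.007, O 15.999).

First, the molecular formula is C16H15NO4 (counting implicit H from valence).
  C: 16 × 12.011 = 192.176
  H: 15 × 1.008 = 15.120
  N: 1 × 14.007 = 14.007
  O: 4 × 15.999 = 63.996
Sum: 16×12.011 + 15×1.008 + 1×14.007 + 4×15.999 = 285.299 → 285.30 g/mol.

285.30 g/mol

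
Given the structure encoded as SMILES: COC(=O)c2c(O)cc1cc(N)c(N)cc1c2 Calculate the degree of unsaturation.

8

Molecular formula: C12H12N2O3.
DoU = (2C + 2 + N − H − X) / 2, where X is the halogen count and O/S are ignored.
    = (2·12 + 2 + 2 − 12 − 0) / 2 = 16 / 2 = 8.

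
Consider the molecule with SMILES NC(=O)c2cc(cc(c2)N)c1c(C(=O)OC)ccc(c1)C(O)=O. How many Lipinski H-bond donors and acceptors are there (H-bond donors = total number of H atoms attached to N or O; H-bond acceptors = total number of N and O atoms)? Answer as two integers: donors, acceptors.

Donors: find every N or O and count the H atoms it carries.
  atom 1 (N): bond orders sum to 1 → 2 H
  atom 3 (O): bond orders sum to 2 → 0 H
  atom 10 (N): bond orders sum to 1 → 2 H
  atom 14 (O): bond orders sum to 2 → 0 H
  atom 15 (O): bond orders sum to 2 → 0 H
  atom 22 (O): bond orders sum to 1 → 1 H
  atom 23 (O): bond orders sum to 2 → 0 H
Lipinski HBD = 5.
Acceptors: N atoms = 2, O atoms = 5 → HBA = 7.

5, 7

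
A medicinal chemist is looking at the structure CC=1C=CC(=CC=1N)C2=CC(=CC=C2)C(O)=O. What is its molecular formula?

C14H13NO2

Walk through each heavy atom and fill implicit hydrogens from standard valence (C 4, N 3, O 2, S 2, halogen 1):
  atom 1: C, bond orders sum to 1 (valence 4) → 3 H
  atom 2: C, bond orders sum to 4 (valence 4) → 0 H
  atom 3: C, bond orders sum to 3 (valence 4) → 1 H
  atom 4: C, bond orders sum to 3 (valence 4) → 1 H
  atom 5: C, bond orders sum to 4 (valence 4) → 0 H
  atom 6: C, bond orders sum to 3 (valence 4) → 1 H
  atom 7: C, bond orders sum to 4 (valence 4) → 0 H
  atom 8: N, bond orders sum to 1 (valence 3) → 2 H
  atom 9: C, bond orders sum to 4 (valence 4) → 0 H
  atom 10: C, bond orders sum to 3 (valence 4) → 1 H
  atom 11: C, bond orders sum to 4 (valence 4) → 0 H
  atom 12: C, bond orders sum to 3 (valence 4) → 1 H
  atom 13: C, bond orders sum to 3 (valence 4) → 1 H
  atom 14: C, bond orders sum to 3 (valence 4) → 1 H
  atom 15: C, bond orders sum to 4 (valence 4) → 0 H
  atom 16: O, bond orders sum to 1 (valence 2) → 1 H
  atom 17: O, bond orders sum to 2 (valence 2) → 0 H
Totals → C:14, H:13, N:1, O:2.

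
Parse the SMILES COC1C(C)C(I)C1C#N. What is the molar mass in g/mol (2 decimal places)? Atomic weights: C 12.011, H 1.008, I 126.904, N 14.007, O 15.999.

251.07 g/mol

First, the molecular formula is C7H10INO (counting implicit H from valence).
  C: 7 × 12.011 = 84.077
  H: 10 × 1.008 = 10.080
  I: 1 × 126.904 = 126.904
  N: 1 × 14.007 = 14.007
  O: 1 × 15.999 = 15.999
Sum: 7×12.011 + 10×1.008 + 1×126.904 + 1×14.007 + 1×15.999 = 251.067 → 251.07 g/mol.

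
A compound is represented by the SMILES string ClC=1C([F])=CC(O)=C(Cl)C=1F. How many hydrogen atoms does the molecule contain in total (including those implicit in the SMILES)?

Walk through each heavy atom and fill implicit hydrogens from standard valence (C 4, N 3, O 2, S 2, halogen 1):
  atom 1: Cl (halogen, monovalent) → 0 H
  atom 2: C, bond orders sum to 4 (valence 4) → 0 H
  atom 3: C, bond orders sum to 4 (valence 4) → 0 H
  atom 4: F with explicit H count 0
  atom 5: C, bond orders sum to 3 (valence 4) → 1 H
  atom 6: C, bond orders sum to 4 (valence 4) → 0 H
  atom 7: O, bond orders sum to 1 (valence 2) → 1 H
  atom 8: C, bond orders sum to 4 (valence 4) → 0 H
  atom 9: Cl (halogen, monovalent) → 0 H
  atom 10: C, bond orders sum to 4 (valence 4) → 0 H
  atom 11: F (halogen, monovalent) → 0 H
Total hydrogens: 2.

2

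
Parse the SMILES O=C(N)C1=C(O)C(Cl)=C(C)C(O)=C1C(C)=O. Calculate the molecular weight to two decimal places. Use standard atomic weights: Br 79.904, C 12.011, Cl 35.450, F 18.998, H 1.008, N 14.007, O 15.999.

First, the molecular formula is C10H10ClNO4 (counting implicit H from valence).
  C: 10 × 12.011 = 120.110
  Cl: 1 × 35.450 = 35.450
  H: 10 × 1.008 = 10.080
  N: 1 × 14.007 = 14.007
  O: 4 × 15.999 = 63.996
Sum: 10×12.011 + 1×35.450 + 10×1.008 + 1×14.007 + 4×15.999 = 243.643 → 243.64 g/mol.

243.64 g/mol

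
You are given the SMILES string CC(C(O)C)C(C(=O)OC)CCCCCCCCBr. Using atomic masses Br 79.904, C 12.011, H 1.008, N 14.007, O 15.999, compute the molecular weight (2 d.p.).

337.30 g/mol

First, the molecular formula is C15H29BrO3 (counting implicit H from valence).
  Br: 1 × 79.904 = 79.904
  C: 15 × 12.011 = 180.165
  H: 29 × 1.008 = 29.232
  O: 3 × 15.999 = 47.997
Sum: 1×79.904 + 15×12.011 + 29×1.008 + 3×15.999 = 337.298 → 337.30 g/mol.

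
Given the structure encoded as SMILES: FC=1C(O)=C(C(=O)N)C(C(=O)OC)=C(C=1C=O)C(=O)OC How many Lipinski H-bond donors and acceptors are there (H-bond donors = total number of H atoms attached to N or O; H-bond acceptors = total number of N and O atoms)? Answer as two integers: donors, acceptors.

Donors: find every N or O and count the H atoms it carries.
  atom 4 (O): bond orders sum to 1 → 1 H
  atom 7 (O): bond orders sum to 2 → 0 H
  atom 8 (N): bond orders sum to 1 → 2 H
  atom 11 (O): bond orders sum to 2 → 0 H
  atom 12 (O): bond orders sum to 2 → 0 H
  atom 17 (O): bond orders sum to 2 → 0 H
  atom 19 (O): bond orders sum to 2 → 0 H
  atom 20 (O): bond orders sum to 2 → 0 H
Lipinski HBD = 3.
Acceptors: N atoms = 1, O atoms = 7 → HBA = 8.

3, 8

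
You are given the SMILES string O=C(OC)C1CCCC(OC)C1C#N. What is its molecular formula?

Walk through each heavy atom and fill implicit hydrogens from standard valence (C 4, N 3, O 2, S 2, halogen 1):
  atom 1: O, bond orders sum to 2 (valence 2) → 0 H
  atom 2: C, bond orders sum to 4 (valence 4) → 0 H
  atom 3: O, bond orders sum to 2 (valence 2) → 0 H
  atom 4: C, bond orders sum to 1 (valence 4) → 3 H
  atom 5: C, bond orders sum to 3 (valence 4) → 1 H
  atom 6: C, bond orders sum to 2 (valence 4) → 2 H
  atom 7: C, bond orders sum to 2 (valence 4) → 2 H
  atom 8: C, bond orders sum to 2 (valence 4) → 2 H
  atom 9: C, bond orders sum to 3 (valence 4) → 1 H
  atom 10: O, bond orders sum to 2 (valence 2) → 0 H
  atom 11: C, bond orders sum to 1 (valence 4) → 3 H
  atom 12: C, bond orders sum to 3 (valence 4) → 1 H
  atom 13: C, bond orders sum to 4 (valence 4) → 0 H
  atom 14: N, bond orders sum to 3 (valence 3) → 0 H
Totals → C:10, H:15, N:1, O:3.
In Hill order: C10H15NO3.

C10H15NO3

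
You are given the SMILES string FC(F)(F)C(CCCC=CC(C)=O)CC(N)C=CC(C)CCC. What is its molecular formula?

C18H30F3NO

Walk through each heavy atom and fill implicit hydrogens from standard valence (C 4, N 3, O 2, S 2, halogen 1):
  atom 1: F (halogen, monovalent) → 0 H
  atom 2: C, bond orders sum to 4 (valence 4) → 0 H
  atom 3: F (halogen, monovalent) → 0 H
  atom 4: F (halogen, monovalent) → 0 H
  atom 5: C, bond orders sum to 3 (valence 4) → 1 H
  atom 6: C, bond orders sum to 2 (valence 4) → 2 H
  atom 7: C, bond orders sum to 2 (valence 4) → 2 H
  atom 8: C, bond orders sum to 2 (valence 4) → 2 H
  atom 9: C, bond orders sum to 3 (valence 4) → 1 H
  atom 10: C, bond orders sum to 3 (valence 4) → 1 H
  atom 11: C, bond orders sum to 4 (valence 4) → 0 H
  atom 12: C, bond orders sum to 1 (valence 4) → 3 H
  atom 13: O, bond orders sum to 2 (valence 2) → 0 H
  atom 14: C, bond orders sum to 2 (valence 4) → 2 H
  atom 15: C, bond orders sum to 3 (valence 4) → 1 H
  atom 16: N, bond orders sum to 1 (valence 3) → 2 H
  atom 17: C, bond orders sum to 3 (valence 4) → 1 H
  atom 18: C, bond orders sum to 3 (valence 4) → 1 H
  atom 19: C, bond orders sum to 3 (valence 4) → 1 H
  atom 20: C, bond orders sum to 1 (valence 4) → 3 H
  atom 21: C, bond orders sum to 2 (valence 4) → 2 H
  atom 22: C, bond orders sum to 2 (valence 4) → 2 H
  atom 23: C, bond orders sum to 1 (valence 4) → 3 H
Totals → C:18, H:30, F:3, N:1, O:1.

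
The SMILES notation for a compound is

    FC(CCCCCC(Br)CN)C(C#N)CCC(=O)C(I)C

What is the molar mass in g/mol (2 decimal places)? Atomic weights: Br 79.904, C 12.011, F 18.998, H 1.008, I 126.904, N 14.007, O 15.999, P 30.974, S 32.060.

First, the molecular formula is C15H25BrFIN2O (counting implicit H from valence).
  Br: 1 × 79.904 = 79.904
  C: 15 × 12.011 = 180.165
  F: 1 × 18.998 = 18.998
  H: 25 × 1.008 = 25.200
  I: 1 × 126.904 = 126.904
  N: 2 × 14.007 = 28.014
  O: 1 × 15.999 = 15.999
Sum: 1×79.904 + 15×12.011 + 1×18.998 + 25×1.008 + 1×126.904 + 2×14.007 + 1×15.999 = 475.184 → 475.18 g/mol.

475.18 g/mol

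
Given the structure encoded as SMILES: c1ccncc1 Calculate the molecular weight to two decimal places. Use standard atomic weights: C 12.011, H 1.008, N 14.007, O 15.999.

79.10 g/mol

First, the molecular formula is C5H5N (counting implicit H from valence).
  C: 5 × 12.011 = 60.055
  H: 5 × 1.008 = 5.040
  N: 1 × 14.007 = 14.007
Sum: 5×12.011 + 5×1.008 + 1×14.007 = 79.102 → 79.10 g/mol.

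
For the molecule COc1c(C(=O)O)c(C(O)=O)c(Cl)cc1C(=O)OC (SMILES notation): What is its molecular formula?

C11H9ClO7

Walk through each heavy atom and fill implicit hydrogens from standard valence (C 4, N 3, O 2, S 2, halogen 1); for lowercase aromatic atoms, an aromatic c carries 1 H when it has two neighbours and 0 H with three, and aromatic n carries 0 H:
  atom 1: C, bond orders sum to 1 (valence 4) → 3 H
  atom 2: O, bond orders sum to 2 (valence 2) → 0 H
  atom 3: aromatic c, 3 neighbours → 0 H
  atom 4: aromatic c, 3 neighbours → 0 H
  atom 5: C, bond orders sum to 4 (valence 4) → 0 H
  atom 6: O, bond orders sum to 2 (valence 2) → 0 H
  atom 7: O, bond orders sum to 1 (valence 2) → 1 H
  atom 8: aromatic c, 3 neighbours → 0 H
  atom 9: C, bond orders sum to 4 (valence 4) → 0 H
  atom 10: O, bond orders sum to 1 (valence 2) → 1 H
  atom 11: O, bond orders sum to 2 (valence 2) → 0 H
  atom 12: aromatic c, 3 neighbours → 0 H
  atom 13: Cl (halogen, monovalent) → 0 H
  atom 14: aromatic c, 2 neighbours → 1 H
  atom 15: aromatic c, 3 neighbours → 0 H
  atom 16: C, bond orders sum to 4 (valence 4) → 0 H
  atom 17: O, bond orders sum to 2 (valence 2) → 0 H
  atom 18: O, bond orders sum to 2 (valence 2) → 0 H
  atom 19: C, bond orders sum to 1 (valence 4) → 3 H
Totals → C:11, H:9, Cl:1, O:7.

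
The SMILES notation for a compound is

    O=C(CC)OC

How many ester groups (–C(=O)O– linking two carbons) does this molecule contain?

The ester motif appears at heavy-atom position 2 in the SMILES.
Ester count: 1.

1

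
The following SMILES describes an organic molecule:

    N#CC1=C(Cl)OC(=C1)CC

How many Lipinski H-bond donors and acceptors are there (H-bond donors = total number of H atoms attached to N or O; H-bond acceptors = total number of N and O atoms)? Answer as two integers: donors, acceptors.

0, 2

Donors: find every N or O and count the H atoms it carries.
  atom 1 (N): bond orders sum to 3 → 0 H
  atom 6 (O): bond orders sum to 2 → 0 H
Lipinski HBD = 0.
Acceptors: N atoms = 1, O atoms = 1 → HBA = 2.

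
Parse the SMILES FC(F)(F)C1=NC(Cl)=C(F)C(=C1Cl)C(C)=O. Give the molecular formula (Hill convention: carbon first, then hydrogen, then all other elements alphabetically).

Walk through each heavy atom and fill implicit hydrogens from standard valence (C 4, N 3, O 2, S 2, halogen 1):
  atom 1: F (halogen, monovalent) → 0 H
  atom 2: C, bond orders sum to 4 (valence 4) → 0 H
  atom 3: F (halogen, monovalent) → 0 H
  atom 4: F (halogen, monovalent) → 0 H
  atom 5: C, bond orders sum to 4 (valence 4) → 0 H
  atom 6: N, bond orders sum to 3 (valence 3) → 0 H
  atom 7: C, bond orders sum to 4 (valence 4) → 0 H
  atom 8: Cl (halogen, monovalent) → 0 H
  atom 9: C, bond orders sum to 4 (valence 4) → 0 H
  atom 10: F (halogen, monovalent) → 0 H
  atom 11: C, bond orders sum to 4 (valence 4) → 0 H
  atom 12: C, bond orders sum to 4 (valence 4) → 0 H
  atom 13: Cl (halogen, monovalent) → 0 H
  atom 14: C, bond orders sum to 4 (valence 4) → 0 H
  atom 15: C, bond orders sum to 1 (valence 4) → 3 H
  atom 16: O, bond orders sum to 2 (valence 2) → 0 H
Totals → C:8, H:3, Cl:2, F:4, N:1, O:1.

C8H3Cl2F4NO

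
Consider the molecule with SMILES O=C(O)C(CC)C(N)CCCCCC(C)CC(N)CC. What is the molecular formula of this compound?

Walk through each heavy atom and fill implicit hydrogens from standard valence (C 4, N 3, O 2, S 2, halogen 1):
  atom 1: O, bond orders sum to 2 (valence 2) → 0 H
  atom 2: C, bond orders sum to 4 (valence 4) → 0 H
  atom 3: O, bond orders sum to 1 (valence 2) → 1 H
  atom 4: C, bond orders sum to 3 (valence 4) → 1 H
  atom 5: C, bond orders sum to 2 (valence 4) → 2 H
  atom 6: C, bond orders sum to 1 (valence 4) → 3 H
  atom 7: C, bond orders sum to 3 (valence 4) → 1 H
  atom 8: N, bond orders sum to 1 (valence 3) → 2 H
  atom 9: C, bond orders sum to 2 (valence 4) → 2 H
  atom 10: C, bond orders sum to 2 (valence 4) → 2 H
  atom 11: C, bond orders sum to 2 (valence 4) → 2 H
  atom 12: C, bond orders sum to 2 (valence 4) → 2 H
  atom 13: C, bond orders sum to 2 (valence 4) → 2 H
  atom 14: C, bond orders sum to 3 (valence 4) → 1 H
  atom 15: C, bond orders sum to 1 (valence 4) → 3 H
  atom 16: C, bond orders sum to 2 (valence 4) → 2 H
  atom 17: C, bond orders sum to 3 (valence 4) → 1 H
  atom 18: N, bond orders sum to 1 (valence 3) → 2 H
  atom 19: C, bond orders sum to 2 (valence 4) → 2 H
  atom 20: C, bond orders sum to 1 (valence 4) → 3 H
Totals → C:16, H:34, N:2, O:2.

C16H34N2O2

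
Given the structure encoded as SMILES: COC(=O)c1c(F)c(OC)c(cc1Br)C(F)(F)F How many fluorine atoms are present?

Scan the SMILES for F atoms (remember two-letter symbols like Cl and Br are single atoms).
Fluorine count: 4.

4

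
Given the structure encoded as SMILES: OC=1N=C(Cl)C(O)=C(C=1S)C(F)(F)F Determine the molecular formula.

C6H3ClF3NO2S

Walk through each heavy atom and fill implicit hydrogens from standard valence (C 4, N 3, O 2, S 2, halogen 1):
  atom 1: O, bond orders sum to 1 (valence 2) → 1 H
  atom 2: C, bond orders sum to 4 (valence 4) → 0 H
  atom 3: N, bond orders sum to 3 (valence 3) → 0 H
  atom 4: C, bond orders sum to 4 (valence 4) → 0 H
  atom 5: Cl (halogen, monovalent) → 0 H
  atom 6: C, bond orders sum to 4 (valence 4) → 0 H
  atom 7: O, bond orders sum to 1 (valence 2) → 1 H
  atom 8: C, bond orders sum to 4 (valence 4) → 0 H
  atom 9: C, bond orders sum to 4 (valence 4) → 0 H
  atom 10: S, bond orders sum to 1 (valence 2) → 1 H
  atom 11: C, bond orders sum to 4 (valence 4) → 0 H
  atom 12: F (halogen, monovalent) → 0 H
  atom 13: F (halogen, monovalent) → 0 H
  atom 14: F (halogen, monovalent) → 0 H
Totals → C:6, H:3, Cl:1, F:3, N:1, O:2, S:1.
In Hill order: C6H3ClF3NO2S.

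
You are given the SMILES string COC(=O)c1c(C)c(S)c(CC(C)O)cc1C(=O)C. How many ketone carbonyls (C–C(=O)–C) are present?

1

The ketone motif appears at heavy-atom position 17 in the SMILES.
Other groups present: 1 ester, 1 hydroxyl, 1 thiol.
Ketone count: 1.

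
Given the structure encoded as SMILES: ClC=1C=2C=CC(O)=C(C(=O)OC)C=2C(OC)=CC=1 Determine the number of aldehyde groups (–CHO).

Scan the SMILES for the aldehyde motif — none present.
Groups that are present: 1 ester, 1 ether, 1 hydroxyl.

0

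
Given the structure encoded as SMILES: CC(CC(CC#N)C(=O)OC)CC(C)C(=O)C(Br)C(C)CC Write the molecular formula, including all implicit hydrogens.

Walk through each heavy atom and fill implicit hydrogens from standard valence (C 4, N 3, O 2, S 2, halogen 1):
  atom 1: C, bond orders sum to 1 (valence 4) → 3 H
  atom 2: C, bond orders sum to 3 (valence 4) → 1 H
  atom 3: C, bond orders sum to 2 (valence 4) → 2 H
  atom 4: C, bond orders sum to 3 (valence 4) → 1 H
  atom 5: C, bond orders sum to 2 (valence 4) → 2 H
  atom 6: C, bond orders sum to 4 (valence 4) → 0 H
  atom 7: N, bond orders sum to 3 (valence 3) → 0 H
  atom 8: C, bond orders sum to 4 (valence 4) → 0 H
  atom 9: O, bond orders sum to 2 (valence 2) → 0 H
  atom 10: O, bond orders sum to 2 (valence 2) → 0 H
  atom 11: C, bond orders sum to 1 (valence 4) → 3 H
  atom 12: C, bond orders sum to 2 (valence 4) → 2 H
  atom 13: C, bond orders sum to 3 (valence 4) → 1 H
  atom 14: C, bond orders sum to 1 (valence 4) → 3 H
  atom 15: C, bond orders sum to 4 (valence 4) → 0 H
  atom 16: O, bond orders sum to 2 (valence 2) → 0 H
  atom 17: C, bond orders sum to 3 (valence 4) → 1 H
  atom 18: Br (halogen, monovalent) → 0 H
  atom 19: C, bond orders sum to 3 (valence 4) → 1 H
  atom 20: C, bond orders sum to 1 (valence 4) → 3 H
  atom 21: C, bond orders sum to 2 (valence 4) → 2 H
  atom 22: C, bond orders sum to 1 (valence 4) → 3 H
Totals → C:17, H:28, Br:1, N:1, O:3.

C17H28BrNO3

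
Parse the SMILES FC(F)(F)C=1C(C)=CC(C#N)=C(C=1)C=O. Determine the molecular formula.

Walk through each heavy atom and fill implicit hydrogens from standard valence (C 4, N 3, O 2, S 2, halogen 1):
  atom 1: F (halogen, monovalent) → 0 H
  atom 2: C, bond orders sum to 4 (valence 4) → 0 H
  atom 3: F (halogen, monovalent) → 0 H
  atom 4: F (halogen, monovalent) → 0 H
  atom 5: C, bond orders sum to 4 (valence 4) → 0 H
  atom 6: C, bond orders sum to 4 (valence 4) → 0 H
  atom 7: C, bond orders sum to 1 (valence 4) → 3 H
  atom 8: C, bond orders sum to 3 (valence 4) → 1 H
  atom 9: C, bond orders sum to 4 (valence 4) → 0 H
  atom 10: C, bond orders sum to 4 (valence 4) → 0 H
  atom 11: N, bond orders sum to 3 (valence 3) → 0 H
  atom 12: C, bond orders sum to 4 (valence 4) → 0 H
  atom 13: C, bond orders sum to 3 (valence 4) → 1 H
  atom 14: C, bond orders sum to 3 (valence 4) → 1 H
  atom 15: O, bond orders sum to 2 (valence 2) → 0 H
Totals → C:10, H:6, F:3, N:1, O:1.

C10H6F3NO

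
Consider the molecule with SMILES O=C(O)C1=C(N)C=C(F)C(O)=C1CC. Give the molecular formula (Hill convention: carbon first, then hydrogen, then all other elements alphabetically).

C9H10FNO3

Walk through each heavy atom and fill implicit hydrogens from standard valence (C 4, N 3, O 2, S 2, halogen 1):
  atom 1: O, bond orders sum to 2 (valence 2) → 0 H
  atom 2: C, bond orders sum to 4 (valence 4) → 0 H
  atom 3: O, bond orders sum to 1 (valence 2) → 1 H
  atom 4: C, bond orders sum to 4 (valence 4) → 0 H
  atom 5: C, bond orders sum to 4 (valence 4) → 0 H
  atom 6: N, bond orders sum to 1 (valence 3) → 2 H
  atom 7: C, bond orders sum to 3 (valence 4) → 1 H
  atom 8: C, bond orders sum to 4 (valence 4) → 0 H
  atom 9: F (halogen, monovalent) → 0 H
  atom 10: C, bond orders sum to 4 (valence 4) → 0 H
  atom 11: O, bond orders sum to 1 (valence 2) → 1 H
  atom 12: C, bond orders sum to 4 (valence 4) → 0 H
  atom 13: C, bond orders sum to 2 (valence 4) → 2 H
  atom 14: C, bond orders sum to 1 (valence 4) → 3 H
Totals → C:9, H:10, F:1, N:1, O:3.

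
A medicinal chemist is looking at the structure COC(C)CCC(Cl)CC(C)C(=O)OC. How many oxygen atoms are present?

Scan the SMILES for O atoms (remember two-letter symbols like Cl and Br are single atoms).
Oxygen count: 3.

3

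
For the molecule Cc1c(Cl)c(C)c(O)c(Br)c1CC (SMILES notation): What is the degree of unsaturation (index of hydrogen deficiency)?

Molecular formula: C10H12BrClO.
DoU = (2C + 2 + N − H − X) / 2, where X is the halogen count and O/S are ignored.
    = (2·10 + 2 + 0 − 12 − 2) / 2 = 8 / 2 = 4.

4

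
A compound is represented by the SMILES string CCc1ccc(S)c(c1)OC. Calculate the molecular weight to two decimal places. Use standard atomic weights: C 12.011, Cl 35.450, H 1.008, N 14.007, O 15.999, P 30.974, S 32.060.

168.25 g/mol

First, the molecular formula is C9H12OS (counting implicit H from valence).
  C: 9 × 12.011 = 108.099
  H: 12 × 1.008 = 12.096
  O: 1 × 15.999 = 15.999
  S: 1 × 32.060 = 32.060
Sum: 9×12.011 + 12×1.008 + 1×15.999 + 1×32.060 = 168.254 → 168.25 g/mol.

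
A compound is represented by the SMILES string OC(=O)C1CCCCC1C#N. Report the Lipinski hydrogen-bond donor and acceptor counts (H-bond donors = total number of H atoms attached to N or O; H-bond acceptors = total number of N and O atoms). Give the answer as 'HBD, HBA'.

Donors: find every N or O and count the H atoms it carries.
  atom 1 (O): bond orders sum to 1 → 1 H
  atom 3 (O): bond orders sum to 2 → 0 H
  atom 11 (N): bond orders sum to 3 → 0 H
Lipinski HBD = 1.
Acceptors: N atoms = 1, O atoms = 2 → HBA = 3.

1, 3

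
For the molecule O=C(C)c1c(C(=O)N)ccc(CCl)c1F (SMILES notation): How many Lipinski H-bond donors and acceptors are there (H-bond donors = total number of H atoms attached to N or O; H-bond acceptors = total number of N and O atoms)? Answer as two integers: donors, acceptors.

2, 3

Donors: find every N or O and count the H atoms it carries.
  atom 1 (O): bond orders sum to 2 → 0 H
  atom 7 (O): bond orders sum to 2 → 0 H
  atom 8 (N): bond orders sum to 1 → 2 H
Lipinski HBD = 2.
Acceptors: N atoms = 1, O atoms = 2 → HBA = 3.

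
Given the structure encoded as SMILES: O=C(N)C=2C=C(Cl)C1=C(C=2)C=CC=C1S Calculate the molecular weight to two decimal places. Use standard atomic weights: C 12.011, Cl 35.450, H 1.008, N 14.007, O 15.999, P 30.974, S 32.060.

First, the molecular formula is C11H8ClNOS (counting implicit H from valence).
  C: 11 × 12.011 = 132.121
  Cl: 1 × 35.450 = 35.450
  H: 8 × 1.008 = 8.064
  N: 1 × 14.007 = 14.007
  O: 1 × 15.999 = 15.999
  S: 1 × 32.060 = 32.060
Sum: 11×12.011 + 1×35.450 + 8×1.008 + 1×14.007 + 1×15.999 + 1×32.060 = 237.701 → 237.70 g/mol.

237.70 g/mol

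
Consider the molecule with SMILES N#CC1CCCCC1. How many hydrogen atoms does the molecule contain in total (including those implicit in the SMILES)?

11

Walk through each heavy atom and fill implicit hydrogens from standard valence (C 4, N 3, O 2, S 2, halogen 1):
  atom 1: N, bond orders sum to 3 (valence 3) → 0 H
  atom 2: C, bond orders sum to 4 (valence 4) → 0 H
  atom 3: C, bond orders sum to 3 (valence 4) → 1 H
  atom 4: C, bond orders sum to 2 (valence 4) → 2 H
  atom 5: C, bond orders sum to 2 (valence 4) → 2 H
  atom 6: C, bond orders sum to 2 (valence 4) → 2 H
  atom 7: C, bond orders sum to 2 (valence 4) → 2 H
  atom 8: C, bond orders sum to 2 (valence 4) → 2 H
Total hydrogens: 11.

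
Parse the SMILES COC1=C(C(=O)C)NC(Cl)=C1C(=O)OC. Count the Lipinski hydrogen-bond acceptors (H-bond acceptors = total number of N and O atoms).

N atoms: 1; O atoms: 4.
Lipinski HBA = 1 + 4 = 5.

5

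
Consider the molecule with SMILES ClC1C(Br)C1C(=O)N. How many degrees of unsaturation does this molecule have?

Molecular formula: C4H5BrClNO.
DoU = (2C + 2 + N − H − X) / 2, where X is the halogen count and O/S are ignored.
    = (2·4 + 2 + 1 − 5 − 2) / 2 = 4 / 2 = 2.

2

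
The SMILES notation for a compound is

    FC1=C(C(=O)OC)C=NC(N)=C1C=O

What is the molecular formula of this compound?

Walk through each heavy atom and fill implicit hydrogens from standard valence (C 4, N 3, O 2, S 2, halogen 1):
  atom 1: F (halogen, monovalent) → 0 H
  atom 2: C, bond orders sum to 4 (valence 4) → 0 H
  atom 3: C, bond orders sum to 4 (valence 4) → 0 H
  atom 4: C, bond orders sum to 4 (valence 4) → 0 H
  atom 5: O, bond orders sum to 2 (valence 2) → 0 H
  atom 6: O, bond orders sum to 2 (valence 2) → 0 H
  atom 7: C, bond orders sum to 1 (valence 4) → 3 H
  atom 8: C, bond orders sum to 3 (valence 4) → 1 H
  atom 9: N, bond orders sum to 3 (valence 3) → 0 H
  atom 10: C, bond orders sum to 4 (valence 4) → 0 H
  atom 11: N, bond orders sum to 1 (valence 3) → 2 H
  atom 12: C, bond orders sum to 4 (valence 4) → 0 H
  atom 13: C, bond orders sum to 3 (valence 4) → 1 H
  atom 14: O, bond orders sum to 2 (valence 2) → 0 H
Totals → C:8, H:7, F:1, N:2, O:3.

C8H7FN2O3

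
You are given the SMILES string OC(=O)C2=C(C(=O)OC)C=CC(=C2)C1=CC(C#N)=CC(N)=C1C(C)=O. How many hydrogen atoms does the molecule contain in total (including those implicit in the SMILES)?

14

Walk through each heavy atom and fill implicit hydrogens from standard valence (C 4, N 3, O 2, S 2, halogen 1):
  atom 1: O, bond orders sum to 1 (valence 2) → 1 H
  atom 2: C, bond orders sum to 4 (valence 4) → 0 H
  atom 3: O, bond orders sum to 2 (valence 2) → 0 H
  atom 4: C, bond orders sum to 4 (valence 4) → 0 H
  atom 5: C, bond orders sum to 4 (valence 4) → 0 H
  atom 6: C, bond orders sum to 4 (valence 4) → 0 H
  atom 7: O, bond orders sum to 2 (valence 2) → 0 H
  atom 8: O, bond orders sum to 2 (valence 2) → 0 H
  atom 9: C, bond orders sum to 1 (valence 4) → 3 H
  atom 10: C, bond orders sum to 3 (valence 4) → 1 H
  atom 11: C, bond orders sum to 3 (valence 4) → 1 H
  atom 12: C, bond orders sum to 4 (valence 4) → 0 H
  atom 13: C, bond orders sum to 3 (valence 4) → 1 H
  atom 14: C, bond orders sum to 4 (valence 4) → 0 H
  atom 15: C, bond orders sum to 3 (valence 4) → 1 H
  atom 16: C, bond orders sum to 4 (valence 4) → 0 H
  atom 17: C, bond orders sum to 4 (valence 4) → 0 H
  atom 18: N, bond orders sum to 3 (valence 3) → 0 H
  atom 19: C, bond orders sum to 3 (valence 4) → 1 H
  atom 20: C, bond orders sum to 4 (valence 4) → 0 H
  atom 21: N, bond orders sum to 1 (valence 3) → 2 H
  atom 22: C, bond orders sum to 4 (valence 4) → 0 H
  atom 23: C, bond orders sum to 4 (valence 4) → 0 H
  atom 24: C, bond orders sum to 1 (valence 4) → 3 H
  atom 25: O, bond orders sum to 2 (valence 2) → 0 H
Total hydrogens: 14.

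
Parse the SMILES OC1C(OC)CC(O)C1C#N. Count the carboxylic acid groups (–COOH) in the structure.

Scan the SMILES for the carboxylic acid motif — none present.
Groups that are present: 1 ether, 2 hydroxyl, 1 nitrile.

0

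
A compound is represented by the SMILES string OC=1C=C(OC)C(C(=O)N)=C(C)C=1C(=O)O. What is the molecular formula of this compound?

Walk through each heavy atom and fill implicit hydrogens from standard valence (C 4, N 3, O 2, S 2, halogen 1):
  atom 1: O, bond orders sum to 1 (valence 2) → 1 H
  atom 2: C, bond orders sum to 4 (valence 4) → 0 H
  atom 3: C, bond orders sum to 3 (valence 4) → 1 H
  atom 4: C, bond orders sum to 4 (valence 4) → 0 H
  atom 5: O, bond orders sum to 2 (valence 2) → 0 H
  atom 6: C, bond orders sum to 1 (valence 4) → 3 H
  atom 7: C, bond orders sum to 4 (valence 4) → 0 H
  atom 8: C, bond orders sum to 4 (valence 4) → 0 H
  atom 9: O, bond orders sum to 2 (valence 2) → 0 H
  atom 10: N, bond orders sum to 1 (valence 3) → 2 H
  atom 11: C, bond orders sum to 4 (valence 4) → 0 H
  atom 12: C, bond orders sum to 1 (valence 4) → 3 H
  atom 13: C, bond orders sum to 4 (valence 4) → 0 H
  atom 14: C, bond orders sum to 4 (valence 4) → 0 H
  atom 15: O, bond orders sum to 2 (valence 2) → 0 H
  atom 16: O, bond orders sum to 1 (valence 2) → 1 H
Totals → C:10, H:11, N:1, O:5.
In Hill order: C10H11NO5.

C10H11NO5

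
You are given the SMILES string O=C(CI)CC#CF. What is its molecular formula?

C5H4FIO

Walk through each heavy atom and fill implicit hydrogens from standard valence (C 4, N 3, O 2, S 2, halogen 1):
  atom 1: O, bond orders sum to 2 (valence 2) → 0 H
  atom 2: C, bond orders sum to 4 (valence 4) → 0 H
  atom 3: C, bond orders sum to 2 (valence 4) → 2 H
  atom 4: I (halogen, monovalent) → 0 H
  atom 5: C, bond orders sum to 2 (valence 4) → 2 H
  atom 6: C, bond orders sum to 4 (valence 4) → 0 H
  atom 7: C, bond orders sum to 4 (valence 4) → 0 H
  atom 8: F (halogen, monovalent) → 0 H
Totals → C:5, H:4, F:1, I:1, O:1.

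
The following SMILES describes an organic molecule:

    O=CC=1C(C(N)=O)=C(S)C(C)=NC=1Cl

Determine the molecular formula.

C8H7ClN2O2S

Walk through each heavy atom and fill implicit hydrogens from standard valence (C 4, N 3, O 2, S 2, halogen 1):
  atom 1: O, bond orders sum to 2 (valence 2) → 0 H
  atom 2: C, bond orders sum to 3 (valence 4) → 1 H
  atom 3: C, bond orders sum to 4 (valence 4) → 0 H
  atom 4: C, bond orders sum to 4 (valence 4) → 0 H
  atom 5: C, bond orders sum to 4 (valence 4) → 0 H
  atom 6: N, bond orders sum to 1 (valence 3) → 2 H
  atom 7: O, bond orders sum to 2 (valence 2) → 0 H
  atom 8: C, bond orders sum to 4 (valence 4) → 0 H
  atom 9: S, bond orders sum to 1 (valence 2) → 1 H
  atom 10: C, bond orders sum to 4 (valence 4) → 0 H
  atom 11: C, bond orders sum to 1 (valence 4) → 3 H
  atom 12: N, bond orders sum to 3 (valence 3) → 0 H
  atom 13: C, bond orders sum to 4 (valence 4) → 0 H
  atom 14: Cl (halogen, monovalent) → 0 H
Totals → C:8, H:7, Cl:1, N:2, O:2, S:1.
In Hill order: C8H7ClN2O2S.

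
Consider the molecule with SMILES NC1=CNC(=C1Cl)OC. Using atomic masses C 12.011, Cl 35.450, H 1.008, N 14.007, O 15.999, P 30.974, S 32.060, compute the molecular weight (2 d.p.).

146.57 g/mol

First, the molecular formula is C5H7ClN2O (counting implicit H from valence).
  C: 5 × 12.011 = 60.055
  Cl: 1 × 35.450 = 35.450
  H: 7 × 1.008 = 7.056
  N: 2 × 14.007 = 28.014
  O: 1 × 15.999 = 15.999
Sum: 5×12.011 + 1×35.450 + 7×1.008 + 2×14.007 + 1×15.999 = 146.574 → 146.57 g/mol.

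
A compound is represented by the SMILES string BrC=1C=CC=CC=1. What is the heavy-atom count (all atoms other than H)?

7

Every atom symbol written in the SMILES (organic subset) is one heavy atom; implicit H are not written.
Heavy atoms by element → Br:1, C:6.
Total: 7.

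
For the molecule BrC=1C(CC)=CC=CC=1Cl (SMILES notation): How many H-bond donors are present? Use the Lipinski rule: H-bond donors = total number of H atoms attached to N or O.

0

Donors: find every N or O and count the H atoms it carries.
  (no N or O atoms present)
Lipinski HBD = 0.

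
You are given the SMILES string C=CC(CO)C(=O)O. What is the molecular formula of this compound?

Walk through each heavy atom and fill implicit hydrogens from standard valence (C 4, N 3, O 2, S 2, halogen 1):
  atom 1: C, bond orders sum to 2 (valence 4) → 2 H
  atom 2: C, bond orders sum to 3 (valence 4) → 1 H
  atom 3: C, bond orders sum to 3 (valence 4) → 1 H
  atom 4: C, bond orders sum to 2 (valence 4) → 2 H
  atom 5: O, bond orders sum to 1 (valence 2) → 1 H
  atom 6: C, bond orders sum to 4 (valence 4) → 0 H
  atom 7: O, bond orders sum to 2 (valence 2) → 0 H
  atom 8: O, bond orders sum to 1 (valence 2) → 1 H
Totals → C:5, H:8, O:3.
In Hill order: C5H8O3.

C5H8O3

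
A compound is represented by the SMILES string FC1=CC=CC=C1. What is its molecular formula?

Walk through each heavy atom and fill implicit hydrogens from standard valence (C 4, N 3, O 2, S 2, halogen 1):
  atom 1: F (halogen, monovalent) → 0 H
  atom 2: C, bond orders sum to 4 (valence 4) → 0 H
  atom 3: C, bond orders sum to 3 (valence 4) → 1 H
  atom 4: C, bond orders sum to 3 (valence 4) → 1 H
  atom 5: C, bond orders sum to 3 (valence 4) → 1 H
  atom 6: C, bond orders sum to 3 (valence 4) → 1 H
  atom 7: C, bond orders sum to 3 (valence 4) → 1 H
Totals → C:6, H:5, F:1.

C6H5F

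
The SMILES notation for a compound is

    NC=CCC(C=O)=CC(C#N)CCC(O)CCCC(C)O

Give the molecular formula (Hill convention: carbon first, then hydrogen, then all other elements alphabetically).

C16H26N2O3

Walk through each heavy atom and fill implicit hydrogens from standard valence (C 4, N 3, O 2, S 2, halogen 1):
  atom 1: N, bond orders sum to 1 (valence 3) → 2 H
  atom 2: C, bond orders sum to 3 (valence 4) → 1 H
  atom 3: C, bond orders sum to 3 (valence 4) → 1 H
  atom 4: C, bond orders sum to 2 (valence 4) → 2 H
  atom 5: C, bond orders sum to 4 (valence 4) → 0 H
  atom 6: C, bond orders sum to 3 (valence 4) → 1 H
  atom 7: O, bond orders sum to 2 (valence 2) → 0 H
  atom 8: C, bond orders sum to 3 (valence 4) → 1 H
  atom 9: C, bond orders sum to 3 (valence 4) → 1 H
  atom 10: C, bond orders sum to 4 (valence 4) → 0 H
  atom 11: N, bond orders sum to 3 (valence 3) → 0 H
  atom 12: C, bond orders sum to 2 (valence 4) → 2 H
  atom 13: C, bond orders sum to 2 (valence 4) → 2 H
  atom 14: C, bond orders sum to 3 (valence 4) → 1 H
  atom 15: O, bond orders sum to 1 (valence 2) → 1 H
  atom 16: C, bond orders sum to 2 (valence 4) → 2 H
  atom 17: C, bond orders sum to 2 (valence 4) → 2 H
  atom 18: C, bond orders sum to 2 (valence 4) → 2 H
  atom 19: C, bond orders sum to 3 (valence 4) → 1 H
  atom 20: C, bond orders sum to 1 (valence 4) → 3 H
  atom 21: O, bond orders sum to 1 (valence 2) → 1 H
Totals → C:16, H:26, N:2, O:3.
In Hill order: C16H26N2O3.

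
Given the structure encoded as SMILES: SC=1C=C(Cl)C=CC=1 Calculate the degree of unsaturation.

4

Degree of unsaturation = (number of rings) + (number of π bonds).
Ring closures in the SMILES: 1.
π bonds: 3 double bonds (each 1 DoU) → 3 DoU from unsaturation.
Total DoU = 1 + 3 = 4.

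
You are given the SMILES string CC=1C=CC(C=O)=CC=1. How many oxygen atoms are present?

1

Scan the SMILES for O atoms (remember two-letter symbols like Cl and Br are single atoms).
Oxygen count: 1.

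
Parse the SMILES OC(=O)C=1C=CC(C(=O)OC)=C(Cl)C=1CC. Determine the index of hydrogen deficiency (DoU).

Molecular formula: C11H11ClO4.
DoU = (2C + 2 + N − H − X) / 2, where X is the halogen count and O/S are ignored.
    = (2·11 + 2 + 0 − 11 − 1) / 2 = 12 / 2 = 6.

6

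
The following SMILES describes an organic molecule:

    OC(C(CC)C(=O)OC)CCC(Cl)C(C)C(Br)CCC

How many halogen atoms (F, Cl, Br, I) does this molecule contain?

2

Halogen atoms appear at heavy-atom positions 13, 17 (1×Br, 1×Cl).
Other groups present: 1 ester, 1 hydroxyl.
Halogen count: 2.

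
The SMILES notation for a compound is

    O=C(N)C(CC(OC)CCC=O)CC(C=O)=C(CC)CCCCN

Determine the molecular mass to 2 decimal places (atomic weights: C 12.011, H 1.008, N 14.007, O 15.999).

First, the molecular formula is C18H32N2O4 (counting implicit H from valence).
  C: 18 × 12.011 = 216.198
  H: 32 × 1.008 = 32.256
  N: 2 × 14.007 = 28.014
  O: 4 × 15.999 = 63.996
Sum: 18×12.011 + 32×1.008 + 2×14.007 + 4×15.999 = 340.464 → 340.46 g/mol.

340.46 g/mol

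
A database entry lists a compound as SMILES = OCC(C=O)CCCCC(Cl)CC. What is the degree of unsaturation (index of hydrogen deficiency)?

1

Degree of unsaturation = (number of rings) + (number of π bonds).
Ring closures in the SMILES: 0.
π bonds: 1 double bond (each 1 DoU) → 1 DoU from unsaturation.
Total DoU = 0 + 1 = 1.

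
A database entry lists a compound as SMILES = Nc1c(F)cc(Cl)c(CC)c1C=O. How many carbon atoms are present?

9

Count every carbon token in the SMILES (each C, including those in ring-closure positions and inside branches).
Carbon count: 9.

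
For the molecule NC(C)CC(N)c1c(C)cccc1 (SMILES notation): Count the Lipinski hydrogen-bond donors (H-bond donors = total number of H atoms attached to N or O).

4

Donors: find every N or O and count the H atoms it carries.
  atom 1 (N): bond orders sum to 1 → 2 H
  atom 6 (N): bond orders sum to 1 → 2 H
Lipinski HBD = 4.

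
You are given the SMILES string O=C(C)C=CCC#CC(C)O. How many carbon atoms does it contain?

9

Count every carbon token in the SMILES (each C, including those in ring-closure positions and inside branches).
Carbon count: 9.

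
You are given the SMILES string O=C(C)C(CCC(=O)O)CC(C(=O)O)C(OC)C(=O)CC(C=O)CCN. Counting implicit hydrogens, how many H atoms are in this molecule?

27

Walk through each heavy atom and fill implicit hydrogens from standard valence (C 4, N 3, O 2, S 2, halogen 1):
  atom 1: O, bond orders sum to 2 (valence 2) → 0 H
  atom 2: C, bond orders sum to 4 (valence 4) → 0 H
  atom 3: C, bond orders sum to 1 (valence 4) → 3 H
  atom 4: C, bond orders sum to 3 (valence 4) → 1 H
  atom 5: C, bond orders sum to 2 (valence 4) → 2 H
  atom 6: C, bond orders sum to 2 (valence 4) → 2 H
  atom 7: C, bond orders sum to 4 (valence 4) → 0 H
  atom 8: O, bond orders sum to 2 (valence 2) → 0 H
  atom 9: O, bond orders sum to 1 (valence 2) → 1 H
  atom 10: C, bond orders sum to 2 (valence 4) → 2 H
  atom 11: C, bond orders sum to 3 (valence 4) → 1 H
  atom 12: C, bond orders sum to 4 (valence 4) → 0 H
  atom 13: O, bond orders sum to 2 (valence 2) → 0 H
  atom 14: O, bond orders sum to 1 (valence 2) → 1 H
  atom 15: C, bond orders sum to 3 (valence 4) → 1 H
  atom 16: O, bond orders sum to 2 (valence 2) → 0 H
  atom 17: C, bond orders sum to 1 (valence 4) → 3 H
  atom 18: C, bond orders sum to 4 (valence 4) → 0 H
  atom 19: O, bond orders sum to 2 (valence 2) → 0 H
  atom 20: C, bond orders sum to 2 (valence 4) → 2 H
  atom 21: C, bond orders sum to 3 (valence 4) → 1 H
  atom 22: C, bond orders sum to 3 (valence 4) → 1 H
  atom 23: O, bond orders sum to 2 (valence 2) → 0 H
  atom 24: C, bond orders sum to 2 (valence 4) → 2 H
  atom 25: C, bond orders sum to 2 (valence 4) → 2 H
  atom 26: N, bond orders sum to 1 (valence 3) → 2 H
Total hydrogens: 27.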